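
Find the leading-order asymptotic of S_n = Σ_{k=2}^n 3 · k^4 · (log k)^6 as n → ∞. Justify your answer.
S_n ~ 3 · n^5 · (log n)^6 / 5

By integral comparison, S_n = ∫_1^n 3 · x^4 · (log x)^6 dx + O(n^4 · (log n)^6). For the integral, the leading term of ∫_1^n x^4 (log x)^6 dx is n^5/5 · (log n)^6 (by repeated integration by parts; each step lowers the log-exponent and produces a relatively O(1/log n) correction). Hence S_n ~ 3 · n^5 · (log n)^6 / 5.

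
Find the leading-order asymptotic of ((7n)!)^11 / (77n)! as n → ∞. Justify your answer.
((7n)!)^11/(77n)! ~ ((2π·7n)^(10/2) / sqrt(11)) · 11^(−11·7n)  →  0

Write N = 7n. Stirling: N! ~ sqrt(2π N)(N/e)^N and (11N)! ~ sqrt(2π·11N)·(11N/e)^(11N).
  (N!)^11/(11N)! ~ (2π N)^(11/2) (N/e)^(11N) / [sqrt(2π·11N) (11N/e)^(11N)]
     = (2π N)^(11/2) / sqrt(2π·11N) · (N/(11N))^(11N)
     = (2π N)^((11−1)/2) / sqrt(11) · 11^(−11N).
Since 11^11 > 1, the factor 11^(−11N) decays exponentially, so the ratio → 0. Substituting N = 7n gives the stated form.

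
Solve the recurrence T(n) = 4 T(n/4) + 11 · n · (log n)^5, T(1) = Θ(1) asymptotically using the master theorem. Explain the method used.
T(n) = Θ(n · (log n)^6)

Here log_4 4 = 1 and f(n) = 11 · n · (log n)^5 = Θ(n^(log_4 4) · (log n)^5). This is the extended Case 2 of the master theorem (f matches the critical exponent up to log factors), giving T(n) = Θ(n^(log_4 4) · (log n)^(5+1)) = Θ(n · (log n)^6).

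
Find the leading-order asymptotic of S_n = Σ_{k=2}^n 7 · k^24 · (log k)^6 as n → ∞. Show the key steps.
S_n ~ 7 · n^25 · (log n)^6 / 25

By integral comparison, S_n = ∫_1^n 7 · x^24 · (log x)^6 dx + O(n^24 · (log n)^6). For the integral, the leading term of ∫_1^n x^24 (log x)^6 dx is n^25/25 · (log n)^6 (by repeated integration by parts; each step lowers the log-exponent and produces a relatively O(1/log n) correction). Hence S_n ~ 7 · n^25 · (log n)^6 / 25.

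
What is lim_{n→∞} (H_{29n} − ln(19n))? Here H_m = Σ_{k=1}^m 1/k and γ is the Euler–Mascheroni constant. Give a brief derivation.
lim = ln(29/19) + γ

By Euler-Maclaurin, H_m = ln m + γ + O(1/m). So
  H_{29n} − ln(19n) = ln(29n) + γ − ln(19n) + O(1/n)
                       = ln(29/19) + γ + O(1/n).
Hence the limit is ln(29/19) + γ.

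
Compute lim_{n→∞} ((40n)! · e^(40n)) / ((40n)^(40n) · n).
lim = 0

Stirling: (40n)! ~ sqrt(2π·40n) · (40n/e)^(40n). Hence
  (40n)! · e^(40n) / (40n)^(40n) ~ sqrt(2π·40n).
Dividing by n: sqrt(2π·40n) / n = sqrt(2π·40) · n^((1−2)/2), so the expression behaves like sqrt(2π·40) · n^((1−2)/2) → 0.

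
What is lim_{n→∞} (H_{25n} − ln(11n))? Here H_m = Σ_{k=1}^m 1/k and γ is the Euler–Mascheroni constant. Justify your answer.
lim = ln(25/11) + γ

By Euler-Maclaurin, H_m = ln m + γ + O(1/m). So
  H_{25n} − ln(11n) = ln(25n) + γ − ln(11n) + O(1/n)
                       = ln(25/11) + γ + O(1/n).
Hence the limit is ln(25/11) + γ.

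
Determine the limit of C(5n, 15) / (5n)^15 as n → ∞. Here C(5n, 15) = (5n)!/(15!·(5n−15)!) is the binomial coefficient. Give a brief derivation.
lim = 1/15! = 1/1307674368000

With N = 5n → ∞: C(N, 15) / N^15 = [N(N−1)…(N−14)] / (15! · N^15) = (1/15!) · 1 · (1 − 1/(5n)) · … · (1 − 14/(5n)). Each factor → 1 as N → ∞, so the limit is 1/15! = 1/1307674368000.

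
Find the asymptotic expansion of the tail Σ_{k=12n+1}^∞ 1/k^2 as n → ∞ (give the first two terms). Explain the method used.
Σ_{k>12n} 1/k^2 = 1/(1 · (12n)) − 1/(2 · (12n)^2) + O(1/(12n)^3)

Compare to the integral: ∫_{12n}^∞ x^(−2) dx = [−x^(−1)/1]_{12n}^∞ = 1/((2−1)·(12n)). The Euler-Maclaurin correction adds −f(12n)/2 = −1/(2·(12n)^2). Euler-Maclaurin then gives
  Σ_{k>12n} 1/k^2 = ∫_{12n}^∞ dx/x^2 − 1/(2·(12n)^2) + O(1/(12n)^3).
(Equivalently this is ζ(2) − Σ_{k≤12n} 1/k^2.)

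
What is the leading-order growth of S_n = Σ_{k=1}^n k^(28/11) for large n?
S_n ~ (11/39) · n^(39/11)

Integral comparison: Σ_{k=1}^n k^(28/11) = ∫_0^n x^(28/11) dx + O(n^(28/11)). The integral is n^(1 + 28/11) / (1 + 28/11) = n^((28+11)/11) / ((28+11)/11) = (11/39) · n^(39/11).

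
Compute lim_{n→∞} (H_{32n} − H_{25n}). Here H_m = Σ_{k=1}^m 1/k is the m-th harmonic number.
lim = ln(32/25)

Euler-Maclaurin gives H_m = ln m + γ + 1/(2m) + O(1/m^2). The γ and O(1/m) terms cancel in the difference:
  H_{32n} − H_{25n} = ln(32n) − ln(25n) + O(1/n) = ln(32/25) + O(1/n).
Hence the limit is ln(32/25).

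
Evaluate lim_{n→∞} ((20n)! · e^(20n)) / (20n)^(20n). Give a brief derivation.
lim = ∞

Stirling: (20n)! ~ sqrt(2π·20n) · (20n/e)^(20n). Hence
  (20n)! · e^(20n) / (20n)^(20n) ~ sqrt(2π·20n) = sqrt(2π·20) · sqrt(n) → ∞.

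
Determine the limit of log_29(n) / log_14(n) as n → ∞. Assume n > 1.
lim = ln(14) / ln(29) = log_29(14)

Change of base: log_29(n) = ln n / ln 29 and log_14(n) = ln n / ln 14. The ratio is (ln n / ln 29) · (ln 14 / ln n) = ln 14 / ln 29, a constant independent of n. So the limit is ln 14 / ln 29 = log_29(14).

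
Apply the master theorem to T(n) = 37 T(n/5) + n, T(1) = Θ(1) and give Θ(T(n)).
T(n) = Θ(n^(log_5 37))

Master theorem: compare f(n) = n to n^(log_5 37) where log_5 37 ≈ 2.244. Since 1 < log_5 37, we have f(n) = O(n^(log_5 37 − ε)) for some ε > 0 — Case 1. Hence T(n) = Θ(n^(log_5 37)).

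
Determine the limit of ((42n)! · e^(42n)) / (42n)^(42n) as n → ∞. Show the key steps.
lim = ∞

Stirling: (42n)! ~ sqrt(2π·42n) · (42n/e)^(42n). Hence
  (42n)! · e^(42n) / (42n)^(42n) ~ sqrt(2π·42n) = sqrt(2π·42) · sqrt(n) → ∞.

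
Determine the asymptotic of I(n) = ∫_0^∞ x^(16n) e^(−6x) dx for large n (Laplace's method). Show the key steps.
I(n) ~ (sqrt(2π·16n) / 6) · (16n/(6e))^(16n)

Write the integrand as exp(16n ln x − 6x) and set f(x) = 16n ln x − 6x. Then f'(x) = 16n/x − 6 = 0 at x* = 16n/6, and f''(x*) = −16n/x*^2 = −6^2/(16n). Laplace's method (interior maximum) gives
  I(n) ~ e^(f(x*)) · sqrt(2π / |f''(x*)|)
        = exp(16n ln(16n/6) − 16n) · sqrt(2π · 16n / 6^2)
        = (16n/6)^(16n) e^(−16n) · sqrt(2π·16n) / 6
        = (sqrt(2π·16n) / 6) · (16n/(6e))^(16n).
This matches Γ(16n+1)/6^(16n+1) with Stirling applied to Γ.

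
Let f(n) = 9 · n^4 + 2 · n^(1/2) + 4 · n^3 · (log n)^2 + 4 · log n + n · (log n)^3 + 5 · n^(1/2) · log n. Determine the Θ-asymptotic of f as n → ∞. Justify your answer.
f(n) ∈ Θ(n^4)

Compare the terms by growth order. For large n, n^a · (log n)^b dominates n^a' · (log n)^b' iff a > a', or (a = a' and b > b'). Ranking the 6 terms shows the dominant one is 9 · n^4. Hence f(n) ∈ Θ(n^4).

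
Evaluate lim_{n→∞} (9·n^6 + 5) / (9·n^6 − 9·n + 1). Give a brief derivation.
lim = 9/9 = 1

For large n the leading n^6 terms dominate both numerator and denominator. Dividing top and bottom by n^6, every other term tends to 0, leaving 9/9 = 1.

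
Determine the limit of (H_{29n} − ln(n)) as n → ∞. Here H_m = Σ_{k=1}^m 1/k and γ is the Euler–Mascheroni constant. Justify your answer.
lim = ln 29 + γ

By Euler-Maclaurin, H_m = ln m + γ + O(1/m). So
  H_{29n} − ln(n) = ln(29n) + γ − ln(n) + O(1/n)
                       = ln(29/1) + γ + O(1/n).
Hence the limit is ln(29/1) + γ.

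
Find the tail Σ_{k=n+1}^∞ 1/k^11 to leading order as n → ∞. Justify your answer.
Σ_{k>n} 1/k^11 ~ 1/(10 · n^10)

Compare to the integral: ∫_{n}^∞ x^(−11) dx = [−x^(−10)/10]_{n}^∞ = 1/((11−1)·n^10). Euler-Maclaurin then gives
  Σ_{k>n} 1/k^11 = ∫_{n}^∞ dx/x^11 − 1/(2·n^11) + O(1/n^12).
(Equivalently this is ζ(11) − Σ_{k≤n} 1/k^11.)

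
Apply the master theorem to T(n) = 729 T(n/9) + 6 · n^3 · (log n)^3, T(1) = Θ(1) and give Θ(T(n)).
T(n) = Θ(n^3 · (log n)^4)

Here log_9 729 = 3 and f(n) = 6 · n^3 · (log n)^3 = Θ(n^(log_9 729) · (log n)^3). This is the extended Case 2 of the master theorem (f matches the critical exponent up to log factors), giving T(n) = Θ(n^(log_9 729) · (log n)^(3+1)) = Θ(n^3 · (log n)^4).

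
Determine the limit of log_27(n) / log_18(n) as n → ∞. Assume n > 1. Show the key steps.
lim = ln(18) / ln(27) = log_27(18)

Change of base: log_27(n) = ln n / ln 27 and log_18(n) = ln n / ln 18. The ratio is (ln n / ln 27) · (ln 18 / ln n) = ln 18 / ln 27, a constant independent of n. So the limit is ln 18 / ln 27 = log_27(18).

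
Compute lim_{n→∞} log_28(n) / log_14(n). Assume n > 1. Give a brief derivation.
lim = ln(14) / ln(28) = log_28(14)

Change of base: log_28(n) = ln n / ln 28 and log_14(n) = ln n / ln 14. The ratio is (ln n / ln 28) · (ln 14 / ln n) = ln 14 / ln 28, a constant independent of n. So the limit is ln 14 / ln 28 = log_28(14).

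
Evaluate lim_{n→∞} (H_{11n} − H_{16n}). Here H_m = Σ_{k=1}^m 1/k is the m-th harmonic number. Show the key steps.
lim = ln(11/16)

Euler-Maclaurin gives H_m = ln m + γ + 1/(2m) + O(1/m^2). The γ and O(1/m) terms cancel in the difference:
  H_{11n} − H_{16n} = ln(11n) − ln(16n) + O(1/n) = ln(11/16) + O(1/n).
Hence the limit is ln(11/16).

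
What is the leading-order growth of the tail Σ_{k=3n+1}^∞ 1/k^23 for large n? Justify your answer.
Σ_{k>3n} 1/k^23 ~ 1/(22 · (3n)^22)

Compare to the integral: ∫_{3n}^∞ x^(−23) dx = [−x^(−22)/22]_{3n}^∞ = 1/((23−1)·(3n)^22). Euler-Maclaurin then gives
  Σ_{k>3n} 1/k^23 = ∫_{3n}^∞ dx/x^23 − 1/(2·(3n)^23) + O(1/(3n)^24).
(Equivalently this is ζ(23) − Σ_{k≤3n} 1/k^23.)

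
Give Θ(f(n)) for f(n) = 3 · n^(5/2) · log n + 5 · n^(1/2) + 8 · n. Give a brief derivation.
f(n) ∈ Θ(n^(5/2) · log n)

Compare the terms by growth order. For large n, n^a · (log n)^b dominates n^a' · (log n)^b' iff a > a', or (a = a' and b > b'). Ranking the 3 terms shows the dominant one is 3 · n^(5/2) · log n. Hence f(n) ∈ Θ(n^(5/2) · log n).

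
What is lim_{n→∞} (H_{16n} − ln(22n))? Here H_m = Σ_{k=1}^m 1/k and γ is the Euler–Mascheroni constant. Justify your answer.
lim = ln(8/11) + γ

By Euler-Maclaurin, H_m = ln m + γ + O(1/m). So
  H_{16n} − ln(22n) = ln(16n) + γ − ln(22n) + O(1/n)
                       = ln(16/22) + γ + O(1/n).
Hence the limit is ln(16/22) + γ (= ln(8/11)).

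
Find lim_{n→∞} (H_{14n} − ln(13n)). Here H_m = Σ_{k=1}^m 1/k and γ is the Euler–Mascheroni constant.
lim = ln(14/13) + γ

By Euler-Maclaurin, H_m = ln m + γ + O(1/m). So
  H_{14n} − ln(13n) = ln(14n) + γ − ln(13n) + O(1/n)
                       = ln(14/13) + γ + O(1/n).
Hence the limit is ln(14/13) + γ.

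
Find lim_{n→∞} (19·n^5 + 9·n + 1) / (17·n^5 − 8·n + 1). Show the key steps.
lim = 19/17

For large n the leading n^5 terms dominate both numerator and denominator. Dividing top and bottom by n^5, every other term tends to 0, leaving 19/17.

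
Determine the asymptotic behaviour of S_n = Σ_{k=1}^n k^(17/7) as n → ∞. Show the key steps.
S_n ~ (7/24) · n^(24/7)

Integral comparison: Σ_{k=1}^n k^(17/7) = ∫_0^n x^(17/7) dx + O(n^(17/7)). The integral is n^(1 + 17/7) / (1 + 17/7) = n^((17+7)/7) / ((17+7)/7) = (7/24) · n^(24/7).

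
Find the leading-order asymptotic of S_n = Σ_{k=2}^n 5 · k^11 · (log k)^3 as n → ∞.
S_n ~ 5 · n^12 · (log n)^3 / 12

By integral comparison, S_n = ∫_1^n 5 · x^11 · (log x)^3 dx + O(n^11 · (log n)^3). For the integral, the leading term of ∫_1^n x^11 (log x)^3 dx is n^12/12 · (log n)^3 (by repeated integration by parts; each step lowers the log-exponent and produces a relatively O(1/log n) correction). Hence S_n ~ 5 · n^12 · (log n)^3 / 12.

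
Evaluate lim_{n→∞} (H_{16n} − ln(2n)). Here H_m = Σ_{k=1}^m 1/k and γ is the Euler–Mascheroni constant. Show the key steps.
lim = ln 8 + γ

By Euler-Maclaurin, H_m = ln m + γ + O(1/m). So
  H_{16n} − ln(2n) = ln(16n) + γ − ln(2n) + O(1/n)
                       = ln(16/2) + γ + O(1/n).
Hence the limit is ln(16/2) + γ (= ln 8).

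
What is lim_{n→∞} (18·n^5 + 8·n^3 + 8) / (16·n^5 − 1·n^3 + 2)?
lim = 18/16 = 9/8

For large n the leading n^5 terms dominate both numerator and denominator. Dividing top and bottom by n^5, every other term tends to 0, leaving 18/16 = 9/8.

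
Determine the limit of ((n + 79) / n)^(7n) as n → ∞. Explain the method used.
lim = e^553

Rewrite as (1 + 79/n)^(7n). By the standard limit (1 + x/n)^n → e^x, we have (1 + 79/n)^n → e^79, and raising to the 7th power gives e^553.
More precisely, ln[(1 + 79/n)^(7n)] = 7n · ln(1 + 79/n) = 7n · (79/n + O(1/n^2)) = 553 + O(1/n) → 553.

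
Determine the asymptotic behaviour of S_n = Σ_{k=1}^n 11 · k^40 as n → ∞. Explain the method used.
S_n ~ 11 · n^41 / 41

By integral comparison (Euler-Maclaurin), Σ_{k=1}^n 11 · k^40 = 11 · ∫_0^n x^40 dx + O(n^40) = 11 · n^41/41 + O(n^40). (Equivalently, Faulhaber's formula gives the same leading term.)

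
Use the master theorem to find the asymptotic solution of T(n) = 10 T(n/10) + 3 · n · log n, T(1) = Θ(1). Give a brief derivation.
T(n) = Θ(n · (log n)^2)

Here log_10 10 = 1 and f(n) = 3 · n · log n = Θ(n^(log_10 10) · (log n)^1). This is the extended Case 2 of the master theorem (f matches the critical exponent up to log factors), giving T(n) = Θ(n^(log_10 10) · (log n)^(1+1)) = Θ(n · (log n)^2).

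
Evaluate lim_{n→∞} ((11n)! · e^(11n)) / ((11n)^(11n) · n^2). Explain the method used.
lim = 0

Stirling: (11n)! ~ sqrt(2π·11n) · (11n/e)^(11n). Hence
  (11n)! · e^(11n) / (11n)^(11n) ~ sqrt(2π·11n).
Dividing by n^2: sqrt(2π·11n) / n^2 = sqrt(2π·11) · n^((1−4)/2), so the expression behaves like sqrt(2π·11) · n^((1−4)/2) → 0.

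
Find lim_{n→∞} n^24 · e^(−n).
lim = 0

Exponentials with base > 1 dominate every fixed polynomial: for any fixed c, n^c / e^n → 0 as n → ∞ (e.g. by the ratio test, or since e^n grows faster than any power of n). Hence n^24 · e^(−n) = n^24 / e^n → 0.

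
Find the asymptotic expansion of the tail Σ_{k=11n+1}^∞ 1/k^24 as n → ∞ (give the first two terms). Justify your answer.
Σ_{k>11n} 1/k^24 = 1/(23 · (11n)^23) − 1/(2 · (11n)^24) + O(1/(11n)^25)

Compare to the integral: ∫_{11n}^∞ x^(−24) dx = [−x^(−23)/23]_{11n}^∞ = 1/((24−1)·(11n)^23). The Euler-Maclaurin correction adds −f(11n)/2 = −1/(2·(11n)^24). Euler-Maclaurin then gives
  Σ_{k>11n} 1/k^24 = ∫_{11n}^∞ dx/x^24 − 1/(2·(11n)^24) + O(1/(11n)^25).
(Equivalently this is ζ(24) − Σ_{k≤11n} 1/k^24.)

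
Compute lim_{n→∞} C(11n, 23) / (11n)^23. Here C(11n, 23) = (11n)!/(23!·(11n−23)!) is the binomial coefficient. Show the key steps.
lim = 1/23! = 1/25852016738884976640000

With N = 11n → ∞: C(N, 23) / N^23 = [N(N−1)…(N−22)] / (23! · N^23) = (1/23!) · 1 · (1 − 1/(11n)) · … · (1 − 22/(11n)). Each factor → 1 as N → ∞, so the limit is 1/23! = 1/25852016738884976640000.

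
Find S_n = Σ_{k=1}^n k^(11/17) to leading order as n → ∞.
S_n ~ (17/28) · n^(28/17)

Integral comparison: Σ_{k=1}^n k^(11/17) = ∫_0^n x^(11/17) dx + O(n^(11/17)). The integral is n^(1 + 11/17) / (1 + 11/17) = n^((11+17)/17) / ((11+17)/17) = (17/28) · n^(28/17).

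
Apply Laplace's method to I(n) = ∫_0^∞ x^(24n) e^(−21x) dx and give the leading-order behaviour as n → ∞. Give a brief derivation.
I(n) ~ (sqrt(2π·24n) / 21) · (24n/(21e))^(24n)

Write the integrand as exp(24n ln x − 21x) and set f(x) = 24n ln x − 21x. Then f'(x) = 24n/x − 21 = 0 at x* = 24n/21, and f''(x*) = −24n/x*^2 = −21^2/(24n). Laplace's method (interior maximum) gives
  I(n) ~ e^(f(x*)) · sqrt(2π / |f''(x*)|)
        = exp(24n ln(24n/21) − 24n) · sqrt(2π · 24n / 21^2)
        = (24n/21)^(24n) e^(−24n) · sqrt(2π·24n) / 21
        = (sqrt(2π·24n) / 21) · (24n/(21e))^(24n).
This matches Γ(24n+1)/21^(24n+1) with Stirling applied to Γ.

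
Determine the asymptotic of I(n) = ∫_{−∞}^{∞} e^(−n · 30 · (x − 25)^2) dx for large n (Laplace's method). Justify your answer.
I(n) = sqrt(π/(30n))

Here φ(x) = 30 · (x − 25)^2 has its unique minimum at x* = 25 with φ(x*) = 0 and φ''(x*) = 60. Laplace's method gives
  I(n) ~ e^(−n φ(x*)) · sqrt(2π / (n · φ''(x*))) = sqrt(2π / (60n)) = sqrt(π/(30n)).
This is exact: substituting u = (x − 25)·sqrt(30n) gives I(n) = (1/sqrt(30n)) ∫_{−∞}^{∞} e^(−u^2) du = sqrt(π/(30n)).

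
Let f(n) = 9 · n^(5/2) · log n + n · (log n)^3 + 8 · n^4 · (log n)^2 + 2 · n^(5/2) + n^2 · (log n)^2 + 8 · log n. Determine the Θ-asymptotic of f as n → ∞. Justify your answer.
f(n) ∈ Θ(n^4 · (log n)^2)

Compare the terms by growth order. For large n, n^a · (log n)^b dominates n^a' · (log n)^b' iff a > a', or (a = a' and b > b'). Ranking the 6 terms shows the dominant one is 8 · n^4 · (log n)^2. Hence f(n) ∈ Θ(n^4 · (log n)^2).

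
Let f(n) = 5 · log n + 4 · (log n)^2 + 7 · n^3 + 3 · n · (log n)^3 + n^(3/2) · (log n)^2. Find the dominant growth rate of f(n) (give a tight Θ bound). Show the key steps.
f(n) ∈ Θ(n^3)

Compare the terms by growth order. For large n, n^a · (log n)^b dominates n^a' · (log n)^b' iff a > a', or (a = a' and b > b'). Ranking the 5 terms shows the dominant one is 7 · n^3. Hence f(n) ∈ Θ(n^3).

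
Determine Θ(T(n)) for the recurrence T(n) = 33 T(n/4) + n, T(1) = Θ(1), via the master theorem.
T(n) = Θ(n^(log_4 33))

Master theorem: compare f(n) = n to n^(log_4 33) where log_4 33 ≈ 2.522. Since 1 < log_4 33, we have f(n) = O(n^(log_4 33 − ε)) for some ε > 0 — Case 1. Hence T(n) = Θ(n^(log_4 33)).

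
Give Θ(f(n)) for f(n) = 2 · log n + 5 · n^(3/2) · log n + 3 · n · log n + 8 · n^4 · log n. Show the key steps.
f(n) ∈ Θ(n^4 · log n)

Compare the terms by growth order. For large n, n^a · (log n)^b dominates n^a' · (log n)^b' iff a > a', or (a = a' and b > b'). Ranking the 4 terms shows the dominant one is 8 · n^4 · log n. Hence f(n) ∈ Θ(n^4 · log n).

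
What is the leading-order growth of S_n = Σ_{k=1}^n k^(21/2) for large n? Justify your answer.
S_n ~ (2/23) · n^(23/2)

Integral comparison: Σ_{k=1}^n k^(21/2) = ∫_0^n x^(21/2) dx + O(n^(21/2)). The integral is n^(1 + 21/2) / (1 + 21/2) = n^((21+2)/2) / ((21+2)/2) = (2/23) · n^(23/2).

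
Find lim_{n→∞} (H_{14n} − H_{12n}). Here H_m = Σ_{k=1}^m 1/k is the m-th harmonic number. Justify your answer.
lim = ln(14/12) = ln(7/6)

Euler-Maclaurin gives H_m = ln m + γ + 1/(2m) + O(1/m^2). The γ and O(1/m) terms cancel in the difference:
  H_{14n} − H_{12n} = ln(14n) − ln(12n) + O(1/n) = ln(14/12) + O(1/n).
Hence the limit is ln(14/12) = ln(7/6).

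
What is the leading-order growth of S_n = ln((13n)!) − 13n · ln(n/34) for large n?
S_n ~ 13n · (ln 442 − 1) + O(ln n)

Stirling: ln((13n)!) = 13n ln(13n) − 13n + O(ln n).
  S_n = 13n ln(13n) − 13n − 13n ln(n/34) + O(ln n)
      = 13n ln(13n) − 13n ln n + 13n ln 34 − 13n + O(ln n)
      = 13n ln 13 + 13n ln 34 − 13n + O(ln n)
      = 13n (ln 442 − 1) + O(ln n).
Numerically ln(442) − 1 ≈ 5.0913.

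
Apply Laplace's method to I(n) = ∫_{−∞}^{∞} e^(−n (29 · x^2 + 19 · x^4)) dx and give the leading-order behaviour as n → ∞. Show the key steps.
I(n) ~ sqrt(π/(29n))

φ(x) = 29 · x^2 + 19 · x^4 has its unique global minimum at x* = 0 (since φ'(x) = 58x + 76x^3 = 0 only at x = 0 for real x with both coefficients positive, and φ → ∞ as |x| → ∞). At x* = 0, φ(0) = 0 and φ''(0) = 58. Laplace's method then gives
  I(n) ~ sqrt(2π / (n · φ''(0))) · e^(−n φ(0)) = sqrt(2π / (58n)) = sqrt(π/(29n)).
The 19 · x^4 term contributes only at subleading order (an O(1/n) relative correction).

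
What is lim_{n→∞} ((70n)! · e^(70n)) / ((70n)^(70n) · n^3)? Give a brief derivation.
lim = 0

Stirling: (70n)! ~ sqrt(2π·70n) · (70n/e)^(70n). Hence
  (70n)! · e^(70n) / (70n)^(70n) ~ sqrt(2π·70n).
Dividing by n^3: sqrt(2π·70n) / n^3 = sqrt(2π·70) · n^((1−6)/2), so the expression behaves like sqrt(2π·70) · n^((1−6)/2) → 0.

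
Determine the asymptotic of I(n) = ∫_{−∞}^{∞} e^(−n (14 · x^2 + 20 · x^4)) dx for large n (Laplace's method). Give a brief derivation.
I(n) ~ sqrt(π/(14n))

φ(x) = 14 · x^2 + 20 · x^4 has its unique global minimum at x* = 0 (since φ'(x) = 28x + 80x^3 = 0 only at x = 0 for real x with both coefficients positive, and φ → ∞ as |x| → ∞). At x* = 0, φ(0) = 0 and φ''(0) = 28. Laplace's method then gives
  I(n) ~ sqrt(2π / (n · φ''(0))) · e^(−n φ(0)) = sqrt(2π / (28n)) = sqrt(π/(14n)).
The 20 · x^4 term contributes only at subleading order (an O(1/n) relative correction).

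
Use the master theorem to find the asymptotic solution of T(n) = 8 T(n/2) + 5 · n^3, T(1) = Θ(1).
T(n) = Θ(n^3 log n)

log_2 8 = 3, and f(n) = 5 · n^3 = Θ(n^(log_2 8)). This is Case 2 of the master theorem: T(n) = Θ(f(n) · log n) = Θ(n^3 log n).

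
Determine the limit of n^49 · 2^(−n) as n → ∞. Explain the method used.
lim = 0

Exponentials with base > 1 dominate every fixed polynomial: for any fixed c, n^c / 2^n → 0 as n → ∞ (e.g. by the ratio test, or by writing 2^n = e^(n ln 2) and noting e^(n ln 2) / n^c → ∞). Hence n^49 · 2^(−n) = n^49 / 2^n → 0.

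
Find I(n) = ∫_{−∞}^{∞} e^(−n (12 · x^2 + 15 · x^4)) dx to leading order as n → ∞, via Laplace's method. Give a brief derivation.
I(n) ~ sqrt(π/(12n))

φ(x) = 12 · x^2 + 15 · x^4 has its unique global minimum at x* = 0 (since φ'(x) = 24x + 60x^3 = 0 only at x = 0 for real x with both coefficients positive, and φ → ∞ as |x| → ∞). At x* = 0, φ(0) = 0 and φ''(0) = 24. Laplace's method then gives
  I(n) ~ sqrt(2π / (n · φ''(0))) · e^(−n φ(0)) = sqrt(2π / (24n)) = sqrt(π/(12n)).
The 15 · x^4 term contributes only at subleading order (an O(1/n) relative correction).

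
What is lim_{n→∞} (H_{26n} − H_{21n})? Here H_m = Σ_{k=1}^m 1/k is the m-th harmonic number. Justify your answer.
lim = ln(26/21)

Euler-Maclaurin gives H_m = ln m + γ + 1/(2m) + O(1/m^2). The γ and O(1/m) terms cancel in the difference:
  H_{26n} − H_{21n} = ln(26n) − ln(21n) + O(1/n) = ln(26/21) + O(1/n).
Hence the limit is ln(26/21).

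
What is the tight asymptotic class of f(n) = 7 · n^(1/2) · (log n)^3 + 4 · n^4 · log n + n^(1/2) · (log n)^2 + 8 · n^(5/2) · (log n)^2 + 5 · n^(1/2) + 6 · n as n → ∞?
f(n) ∈ Θ(n^4 · log n)

Compare the terms by growth order. For large n, n^a · (log n)^b dominates n^a' · (log n)^b' iff a > a', or (a = a' and b > b'). Ranking the 6 terms shows the dominant one is 4 · n^4 · log n. Hence f(n) ∈ Θ(n^4 · log n).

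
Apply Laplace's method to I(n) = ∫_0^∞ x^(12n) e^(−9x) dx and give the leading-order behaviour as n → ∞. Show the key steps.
I(n) ~ (sqrt(2π·12n) / 9) · (12n/(9e))^(12n)

Write the integrand as exp(12n ln x − 9x) and set f(x) = 12n ln x − 9x. Then f'(x) = 12n/x − 9 = 0 at x* = 12n/9, and f''(x*) = −12n/x*^2 = −9^2/(12n). Laplace's method (interior maximum) gives
  I(n) ~ e^(f(x*)) · sqrt(2π / |f''(x*)|)
        = exp(12n ln(12n/9) − 12n) · sqrt(2π · 12n / 9^2)
        = (12n/9)^(12n) e^(−12n) · sqrt(2π·12n) / 9
        = (sqrt(2π·12n) / 9) · (12n/(9e))^(12n).
This matches Γ(12n+1)/9^(12n+1) with Stirling applied to Γ.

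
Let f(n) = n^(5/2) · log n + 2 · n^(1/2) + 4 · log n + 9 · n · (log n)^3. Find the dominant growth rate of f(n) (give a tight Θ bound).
f(n) ∈ Θ(n^(5/2) · log n)

Compare the terms by growth order. For large n, n^a · (log n)^b dominates n^a' · (log n)^b' iff a > a', or (a = a' and b > b'). Ranking the 4 terms shows the dominant one is n^(5/2) · log n. Hence f(n) ∈ Θ(n^(5/2) · log n).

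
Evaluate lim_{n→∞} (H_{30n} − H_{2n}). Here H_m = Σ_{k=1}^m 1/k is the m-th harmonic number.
lim = ln(30/2) = ln 15

Euler-Maclaurin gives H_m = ln m + γ + 1/(2m) + O(1/m^2). The γ and O(1/m) terms cancel in the difference:
  H_{30n} − H_{2n} = ln(30n) − ln(2n) + O(1/n) = ln(30/2) + O(1/n).
Hence the limit is ln(30/2) = ln 15.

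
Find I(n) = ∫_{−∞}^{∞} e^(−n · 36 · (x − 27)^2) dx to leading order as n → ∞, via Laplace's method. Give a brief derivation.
I(n) = sqrt(π/(36n))

Here φ(x) = 36 · (x − 27)^2 has its unique minimum at x* = 27 with φ(x*) = 0 and φ''(x*) = 72. Laplace's method gives
  I(n) ~ e^(−n φ(x*)) · sqrt(2π / (n · φ''(x*))) = sqrt(2π / (72n)) = sqrt(π/(36n)).
This is exact: substituting u = (x − 27)·sqrt(36n) gives I(n) = (1/sqrt(36n)) ∫_{−∞}^{∞} e^(−u^2) du = sqrt(π/(36n)).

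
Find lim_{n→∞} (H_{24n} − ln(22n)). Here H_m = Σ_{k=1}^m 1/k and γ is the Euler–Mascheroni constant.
lim = ln(12/11) + γ

By Euler-Maclaurin, H_m = ln m + γ + O(1/m). So
  H_{24n} − ln(22n) = ln(24n) + γ − ln(22n) + O(1/n)
                       = ln(24/22) + γ + O(1/n).
Hence the limit is ln(24/22) + γ (= ln(12/11)).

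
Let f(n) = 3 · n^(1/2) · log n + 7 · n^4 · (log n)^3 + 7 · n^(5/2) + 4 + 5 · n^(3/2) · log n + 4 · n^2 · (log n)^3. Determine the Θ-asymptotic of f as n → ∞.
f(n) ∈ Θ(n^4 · (log n)^3)

Compare the terms by growth order. For large n, n^a · (log n)^b dominates n^a' · (log n)^b' iff a > a', or (a = a' and b > b'). Ranking the 6 terms shows the dominant one is 7 · n^4 · (log n)^3. Hence f(n) ∈ Θ(n^4 · (log n)^3).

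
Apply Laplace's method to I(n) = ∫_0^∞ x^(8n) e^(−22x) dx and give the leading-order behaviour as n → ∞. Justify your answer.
I(n) ~ (sqrt(2π·8n) / 22) · (8n/(22e))^(8n)

Write the integrand as exp(8n ln x − 22x) and set f(x) = 8n ln x − 22x. Then f'(x) = 8n/x − 22 = 0 at x* = 8n/22, and f''(x*) = −8n/x*^2 = −22^2/(8n). Laplace's method (interior maximum) gives
  I(n) ~ e^(f(x*)) · sqrt(2π / |f''(x*)|)
        = exp(8n ln(8n/22) − 8n) · sqrt(2π · 8n / 22^2)
        = (8n/22)^(8n) e^(−8n) · sqrt(2π·8n) / 22
        = (sqrt(2π·8n) / 22) · (8n/(22e))^(8n).
This matches Γ(8n+1)/22^(8n+1) with Stirling applied to Γ.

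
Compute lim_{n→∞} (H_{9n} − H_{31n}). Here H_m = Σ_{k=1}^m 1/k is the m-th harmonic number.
lim = ln(9/31)

Euler-Maclaurin gives H_m = ln m + γ + 1/(2m) + O(1/m^2). The γ and O(1/m) terms cancel in the difference:
  H_{9n} − H_{31n} = ln(9n) − ln(31n) + O(1/n) = ln(9/31) + O(1/n).
Hence the limit is ln(9/31).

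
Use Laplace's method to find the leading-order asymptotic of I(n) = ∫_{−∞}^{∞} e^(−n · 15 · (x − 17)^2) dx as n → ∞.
I(n) = sqrt(π/(15n))

Here φ(x) = 15 · (x − 17)^2 has its unique minimum at x* = 17 with φ(x*) = 0 and φ''(x*) = 30. Laplace's method gives
  I(n) ~ e^(−n φ(x*)) · sqrt(2π / (n · φ''(x*))) = sqrt(2π / (30n)) = sqrt(π/(15n)).
This is exact: substituting u = (x − 17)·sqrt(15n) gives I(n) = (1/sqrt(15n)) ∫_{−∞}^{∞} e^(−u^2) du = sqrt(π/(15n)).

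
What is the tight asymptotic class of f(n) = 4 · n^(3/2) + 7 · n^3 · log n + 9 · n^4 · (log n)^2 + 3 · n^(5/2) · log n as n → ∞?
f(n) ∈ Θ(n^4 · (log n)^2)

Compare the terms by growth order. For large n, n^a · (log n)^b dominates n^a' · (log n)^b' iff a > a', or (a = a' and b > b'). Ranking the 4 terms shows the dominant one is 9 · n^4 · (log n)^2. Hence f(n) ∈ Θ(n^4 · (log n)^2).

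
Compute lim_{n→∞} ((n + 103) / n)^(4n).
lim = e^412

Rewrite as (1 + 103/n)^(4n). By the standard limit (1 + x/n)^n → e^x, we have (1 + 103/n)^n → e^103, and raising to the 4th power gives e^412.
More precisely, ln[(1 + 103/n)^(4n)] = 4n · ln(1 + 103/n) = 4n · (103/n + O(1/n^2)) = 412 + O(1/n) → 412.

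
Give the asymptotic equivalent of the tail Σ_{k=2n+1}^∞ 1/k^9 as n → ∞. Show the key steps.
Σ_{k>2n} 1/k^9 ~ 1/(8 · (2n)^8)

Compare to the integral: ∫_{2n}^∞ x^(−9) dx = [−x^(−8)/8]_{2n}^∞ = 1/((9−1)·(2n)^8). Euler-Maclaurin then gives
  Σ_{k>2n} 1/k^9 = ∫_{2n}^∞ dx/x^9 − 1/(2·(2n)^9) + O(1/(2n)^10).
(Equivalently this is ζ(9) − Σ_{k≤2n} 1/k^9.)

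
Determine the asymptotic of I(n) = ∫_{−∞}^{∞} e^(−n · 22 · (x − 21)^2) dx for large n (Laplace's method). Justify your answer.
I(n) = sqrt(π/(22n))

Here φ(x) = 22 · (x − 21)^2 has its unique minimum at x* = 21 with φ(x*) = 0 and φ''(x*) = 44. Laplace's method gives
  I(n) ~ e^(−n φ(x*)) · sqrt(2π / (n · φ''(x*))) = sqrt(2π / (44n)) = sqrt(π/(22n)).
This is exact: substituting u = (x − 21)·sqrt(22n) gives I(n) = (1/sqrt(22n)) ∫_{−∞}^{∞} e^(−u^2) du = sqrt(π/(22n)).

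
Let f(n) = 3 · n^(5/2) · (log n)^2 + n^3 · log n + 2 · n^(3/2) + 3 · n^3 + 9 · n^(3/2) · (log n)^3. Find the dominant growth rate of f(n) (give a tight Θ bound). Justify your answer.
f(n) ∈ Θ(n^3 · log n)

Compare the terms by growth order. For large n, n^a · (log n)^b dominates n^a' · (log n)^b' iff a > a', or (a = a' and b > b'). Ranking the 5 terms shows the dominant one is n^3 · log n. Hence f(n) ∈ Θ(n^3 · log n).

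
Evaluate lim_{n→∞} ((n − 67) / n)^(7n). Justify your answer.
lim = e^(−469)

Rewrite as (1 − 67/n)^(7n). By the standard limit (1 + x/n)^n → e^x, we have (1 − 67/n)^n → e^(−67), and raising to the 7th power gives e^(−469).
More precisely, ln[(1 − 67/n)^(7n)] = 7n · ln(1 − 67/n) = 7n · (-67/n + O(1/n^2)) = -469 + O(1/n) → -469.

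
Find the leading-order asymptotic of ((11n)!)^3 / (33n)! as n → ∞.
((11n)!)^3/(33n)! ~ ((2π·11n)^(2/2) / sqrt(3)) · 3^(−3·11n)  →  0

Write N = 11n. Stirling: N! ~ sqrt(2π N)(N/e)^N and (3N)! ~ sqrt(2π·3N)·(3N/e)^(3N).
  (N!)^3/(3N)! ~ (2π N)^(3/2) (N/e)^(3N) / [sqrt(2π·3N) (3N/e)^(3N)]
     = (2π N)^(3/2) / sqrt(2π·3N) · (N/(3N))^(3N)
     = (2π N)^((3−1)/2) / sqrt(3) · 3^(−3N).
Since 3^3 > 1, the factor 3^(−3N) decays exponentially, so the ratio → 0. Substituting N = 11n gives the stated form.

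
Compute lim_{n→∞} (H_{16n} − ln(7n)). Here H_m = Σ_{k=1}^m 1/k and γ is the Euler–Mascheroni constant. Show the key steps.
lim = ln(16/7) + γ

By Euler-Maclaurin, H_m = ln m + γ + O(1/m). So
  H_{16n} − ln(7n) = ln(16n) + γ − ln(7n) + O(1/n)
                       = ln(16/7) + γ + O(1/n).
Hence the limit is ln(16/7) + γ.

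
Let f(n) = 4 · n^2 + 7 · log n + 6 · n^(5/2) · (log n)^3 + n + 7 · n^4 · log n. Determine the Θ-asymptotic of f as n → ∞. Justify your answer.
f(n) ∈ Θ(n^4 · log n)

Compare the terms by growth order. For large n, n^a · (log n)^b dominates n^a' · (log n)^b' iff a > a', or (a = a' and b > b'). Ranking the 5 terms shows the dominant one is 7 · n^4 · log n. Hence f(n) ∈ Θ(n^4 · log n).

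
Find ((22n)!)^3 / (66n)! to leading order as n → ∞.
((22n)!)^3/(66n)! ~ ((2π·22n)^(2/2) / sqrt(3)) · 3^(−3·22n)  →  0

Write N = 22n. Stirling: N! ~ sqrt(2π N)(N/e)^N and (3N)! ~ sqrt(2π·3N)·(3N/e)^(3N).
  (N!)^3/(3N)! ~ (2π N)^(3/2) (N/e)^(3N) / [sqrt(2π·3N) (3N/e)^(3N)]
     = (2π N)^(3/2) / sqrt(2π·3N) · (N/(3N))^(3N)
     = (2π N)^((3−1)/2) / sqrt(3) · 3^(−3N).
Since 3^3 > 1, the factor 3^(−3N) decays exponentially, so the ratio → 0. Substituting N = 22n gives the stated form.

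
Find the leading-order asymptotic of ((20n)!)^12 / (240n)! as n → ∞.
((20n)!)^12/(240n)! ~ ((2π·20n)^(11/2) / sqrt(12)) · 12^(−12·20n)  →  0

Write N = 20n. Stirling: N! ~ sqrt(2π N)(N/e)^N and (12N)! ~ sqrt(2π·12N)·(12N/e)^(12N).
  (N!)^12/(12N)! ~ (2π N)^(12/2) (N/e)^(12N) / [sqrt(2π·12N) (12N/e)^(12N)]
     = (2π N)^(12/2) / sqrt(2π·12N) · (N/(12N))^(12N)
     = (2π N)^((12−1)/2) / sqrt(12) · 12^(−12N).
Since 12^12 > 1, the factor 12^(−12N) decays exponentially, so the ratio → 0. Substituting N = 20n gives the stated form.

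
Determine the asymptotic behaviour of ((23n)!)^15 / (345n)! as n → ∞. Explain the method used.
((23n)!)^15/(345n)! ~ ((2π·23n)^(14/2) / sqrt(15)) · 15^(−15·23n)  →  0

Write N = 23n. Stirling: N! ~ sqrt(2π N)(N/e)^N and (15N)! ~ sqrt(2π·15N)·(15N/e)^(15N).
  (N!)^15/(15N)! ~ (2π N)^(15/2) (N/e)^(15N) / [sqrt(2π·15N) (15N/e)^(15N)]
     = (2π N)^(15/2) / sqrt(2π·15N) · (N/(15N))^(15N)
     = (2π N)^((15−1)/2) / sqrt(15) · 15^(−15N).
Since 15^15 > 1, the factor 15^(−15N) decays exponentially, so the ratio → 0. Substituting N = 23n gives the stated form.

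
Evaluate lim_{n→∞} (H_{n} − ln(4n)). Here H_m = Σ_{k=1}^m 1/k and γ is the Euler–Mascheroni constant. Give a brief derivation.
lim = −ln 4 + γ

By Euler-Maclaurin, H_m = ln m + γ + O(1/m). So
  H_{n} − ln(4n) = ln(n) + γ − ln(4n) + O(1/n)
                       = ln(1/4) + γ + O(1/n).
Hence the limit is ln(1/4) + γ.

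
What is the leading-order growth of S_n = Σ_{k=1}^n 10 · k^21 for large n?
S_n ~ 5 · n^22 / 11

By integral comparison (Euler-Maclaurin), Σ_{k=1}^n 10 · k^21 = 10 · ∫_0^n x^21 dx + O(n^21) = 10 · n^22/22 = 5 · n^22 / 11 + O(n^21). (Equivalently, Faulhaber's formula gives the same leading term.)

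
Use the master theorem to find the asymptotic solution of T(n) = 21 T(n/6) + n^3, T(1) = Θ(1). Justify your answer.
T(n) = Θ(n^3)

log_6 21 ≈ 1.699. f(n) = n^3 dominates n^(log_6 21) since 3 > 1.699, and the regularity condition a·f(n/b) = 21·(n/6)^3 = (21/216)·n^3 ≤ c·f(n) holds with c = 21/216 ≈ 0.0972 < 1. So this is Case 3: T(n) = Θ(f(n)) = Θ(n^3).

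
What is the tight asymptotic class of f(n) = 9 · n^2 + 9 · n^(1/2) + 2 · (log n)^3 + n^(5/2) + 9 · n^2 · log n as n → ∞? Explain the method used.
f(n) ∈ Θ(n^(5/2))

Compare the terms by growth order. For large n, n^a · (log n)^b dominates n^a' · (log n)^b' iff a > a', or (a = a' and b > b'). Ranking the 5 terms shows the dominant one is n^(5/2). Hence f(n) ∈ Θ(n^(5/2)).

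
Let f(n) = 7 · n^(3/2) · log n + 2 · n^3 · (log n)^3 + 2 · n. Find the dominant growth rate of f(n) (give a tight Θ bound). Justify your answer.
f(n) ∈ Θ(n^3 · (log n)^3)

Compare the terms by growth order. For large n, n^a · (log n)^b dominates n^a' · (log n)^b' iff a > a', or (a = a' and b > b'). Ranking the 3 terms shows the dominant one is 2 · n^3 · (log n)^3. Hence f(n) ∈ Θ(n^3 · (log n)^3).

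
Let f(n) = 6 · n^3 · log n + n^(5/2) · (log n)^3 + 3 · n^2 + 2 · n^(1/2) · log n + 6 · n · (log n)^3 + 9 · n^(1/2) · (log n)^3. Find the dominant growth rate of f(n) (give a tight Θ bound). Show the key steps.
f(n) ∈ Θ(n^3 · log n)

Compare the terms by growth order. For large n, n^a · (log n)^b dominates n^a' · (log n)^b' iff a > a', or (a = a' and b > b'). Ranking the 6 terms shows the dominant one is 6 · n^3 · log n. Hence f(n) ∈ Θ(n^3 · log n).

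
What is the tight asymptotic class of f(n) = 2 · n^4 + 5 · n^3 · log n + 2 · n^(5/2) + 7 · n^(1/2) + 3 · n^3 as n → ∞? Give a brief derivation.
f(n) ∈ Θ(n^4)

Compare the terms by growth order. For large n, n^a · (log n)^b dominates n^a' · (log n)^b' iff a > a', or (a = a' and b > b'). Ranking the 5 terms shows the dominant one is 2 · n^4. Hence f(n) ∈ Θ(n^4).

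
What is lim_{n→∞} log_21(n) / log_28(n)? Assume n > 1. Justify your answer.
lim = ln(28) / ln(21) = log_21(28)

Change of base: log_21(n) = ln n / ln 21 and log_28(n) = ln n / ln 28. The ratio is (ln n / ln 21) · (ln 28 / ln n) = ln 28 / ln 21, a constant independent of n. So the limit is ln 28 / ln 21 = log_21(28).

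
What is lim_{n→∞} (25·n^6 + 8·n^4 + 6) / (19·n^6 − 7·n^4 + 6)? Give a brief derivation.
lim = 25/19

For large n the leading n^6 terms dominate both numerator and denominator. Dividing top and bottom by n^6, every other term tends to 0, leaving 25/19.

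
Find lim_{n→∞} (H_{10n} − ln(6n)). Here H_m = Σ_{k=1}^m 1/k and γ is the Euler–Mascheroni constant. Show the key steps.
lim = ln(5/3) + γ

By Euler-Maclaurin, H_m = ln m + γ + O(1/m). So
  H_{10n} − ln(6n) = ln(10n) + γ − ln(6n) + O(1/n)
                       = ln(10/6) + γ + O(1/n).
Hence the limit is ln(10/6) + γ (= ln(5/3)).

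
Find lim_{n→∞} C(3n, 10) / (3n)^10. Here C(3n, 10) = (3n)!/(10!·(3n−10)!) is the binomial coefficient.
lim = 1/10! = 1/3628800

With N = 3n → ∞: C(N, 10) / N^10 = [N(N−1)…(N−9)] / (10! · N^10) = (1/10!) · 1 · (1 − 1/(3n)) · … · (1 − 9/(3n)). Each factor → 1 as N → ∞, so the limit is 1/10! = 1/3628800.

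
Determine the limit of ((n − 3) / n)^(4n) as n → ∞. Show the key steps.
lim = e^(−12)

Rewrite as (1 − 3/n)^(4n). By the standard limit (1 + x/n)^n → e^x, we have (1 − 3/n)^n → e^(−3), and raising to the 4th power gives e^(−12).
More precisely, ln[(1 − 3/n)^(4n)] = 4n · ln(1 − 3/n) = 4n · (-3/n + O(1/n^2)) = -12 + O(1/n) → -12.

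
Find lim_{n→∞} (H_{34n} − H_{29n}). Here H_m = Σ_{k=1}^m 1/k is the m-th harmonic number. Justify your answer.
lim = ln(34/29)

Euler-Maclaurin gives H_m = ln m + γ + 1/(2m) + O(1/m^2). The γ and O(1/m) terms cancel in the difference:
  H_{34n} − H_{29n} = ln(34n) − ln(29n) + O(1/n) = ln(34/29) + O(1/n).
Hence the limit is ln(34/29).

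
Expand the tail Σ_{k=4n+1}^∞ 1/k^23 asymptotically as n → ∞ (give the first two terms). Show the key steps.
Σ_{k>4n} 1/k^23 = 1/(22 · (4n)^22) − 1/(2 · (4n)^23) + O(1/(4n)^24)

Compare to the integral: ∫_{4n}^∞ x^(−23) dx = [−x^(−22)/22]_{4n}^∞ = 1/((23−1)·(4n)^22). The Euler-Maclaurin correction adds −f(4n)/2 = −1/(2·(4n)^23). Euler-Maclaurin then gives
  Σ_{k>4n} 1/k^23 = ∫_{4n}^∞ dx/x^23 − 1/(2·(4n)^23) + O(1/(4n)^24).
(Equivalently this is ζ(23) − Σ_{k≤4n} 1/k^23.)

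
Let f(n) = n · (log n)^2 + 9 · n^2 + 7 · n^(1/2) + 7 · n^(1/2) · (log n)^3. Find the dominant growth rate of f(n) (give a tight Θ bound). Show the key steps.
f(n) ∈ Θ(n^2)

Compare the terms by growth order. For large n, n^a · (log n)^b dominates n^a' · (log n)^b' iff a > a', or (a = a' and b > b'). Ranking the 4 terms shows the dominant one is 9 · n^2. Hence f(n) ∈ Θ(n^2).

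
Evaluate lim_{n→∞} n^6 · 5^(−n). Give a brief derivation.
lim = 0

Exponentials with base > 1 dominate every fixed polynomial: for any fixed c, n^c / 5^n → 0 as n → ∞ (e.g. by the ratio test, or by writing 5^n = e^(n ln 5) and noting e^(n ln 5) / n^c → ∞). Hence n^6 · 5^(−n) = n^6 / 5^n → 0.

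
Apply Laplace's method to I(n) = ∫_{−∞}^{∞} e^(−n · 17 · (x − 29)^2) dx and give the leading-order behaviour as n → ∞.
I(n) = sqrt(π/(17n))

Here φ(x) = 17 · (x − 29)^2 has its unique minimum at x* = 29 with φ(x*) = 0 and φ''(x*) = 34. Laplace's method gives
  I(n) ~ e^(−n φ(x*)) · sqrt(2π / (n · φ''(x*))) = sqrt(2π / (34n)) = sqrt(π/(17n)).
This is exact: substituting u = (x − 29)·sqrt(17n) gives I(n) = (1/sqrt(17n)) ∫_{−∞}^{∞} e^(−u^2) du = sqrt(π/(17n)).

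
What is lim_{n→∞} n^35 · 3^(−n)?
lim = 0

Exponentials with base > 1 dominate every fixed polynomial: for any fixed c, n^c / 3^n → 0 as n → ∞ (e.g. by the ratio test, or by writing 3^n = e^(n ln 3) and noting e^(n ln 3) / n^c → ∞). Hence n^35 · 3^(−n) = n^35 / 3^n → 0.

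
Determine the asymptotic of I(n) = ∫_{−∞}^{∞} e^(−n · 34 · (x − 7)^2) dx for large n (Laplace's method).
I(n) = sqrt(π/(34n))

Here φ(x) = 34 · (x − 7)^2 has its unique minimum at x* = 7 with φ(x*) = 0 and φ''(x*) = 68. Laplace's method gives
  I(n) ~ e^(−n φ(x*)) · sqrt(2π / (n · φ''(x*))) = sqrt(2π / (68n)) = sqrt(π/(34n)).
This is exact: substituting u = (x − 7)·sqrt(34n) gives I(n) = (1/sqrt(34n)) ∫_{−∞}^{∞} e^(−u^2) du = sqrt(π/(34n)).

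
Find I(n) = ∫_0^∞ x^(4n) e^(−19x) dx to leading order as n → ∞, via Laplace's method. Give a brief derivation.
I(n) ~ (sqrt(2π·4n) / 19) · (4n/(19e))^(4n)

Write the integrand as exp(4n ln x − 19x) and set f(x) = 4n ln x − 19x. Then f'(x) = 4n/x − 19 = 0 at x* = 4n/19, and f''(x*) = −4n/x*^2 = −19^2/(4n). Laplace's method (interior maximum) gives
  I(n) ~ e^(f(x*)) · sqrt(2π / |f''(x*)|)
        = exp(4n ln(4n/19) − 4n) · sqrt(2π · 4n / 19^2)
        = (4n/19)^(4n) e^(−4n) · sqrt(2π·4n) / 19
        = (sqrt(2π·4n) / 19) · (4n/(19e))^(4n).
This matches Γ(4n+1)/19^(4n+1) with Stirling applied to Γ.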